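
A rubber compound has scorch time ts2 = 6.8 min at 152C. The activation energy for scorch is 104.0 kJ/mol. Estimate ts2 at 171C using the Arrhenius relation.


Convert temperatures: T1 = 152 + 273.15 = 425.15 K, T2 = 171 + 273.15 = 444.15 K
ts2_new = 6.8 * exp(104000 / 8.314 * (1/444.15 - 1/425.15))
1/T2 - 1/T1 = -1.0062e-04
ts2_new = 1.93 min

1.93 min


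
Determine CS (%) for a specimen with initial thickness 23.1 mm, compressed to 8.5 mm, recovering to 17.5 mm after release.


CS = (t0 - recovered) / (t0 - ts) * 100
= (23.1 - 17.5) / (23.1 - 8.5) * 100
= 5.6 / 14.6 * 100
= 38.4%

38.4%


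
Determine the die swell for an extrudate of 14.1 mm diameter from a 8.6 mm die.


Die swell ratio = D_extrudate / D_die
= 14.1 / 8.6
= 1.64

Die swell = 1.64


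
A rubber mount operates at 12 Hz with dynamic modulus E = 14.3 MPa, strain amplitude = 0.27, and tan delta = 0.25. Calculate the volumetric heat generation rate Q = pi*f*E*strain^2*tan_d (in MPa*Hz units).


Q = pi * f * E * strain^2 * tan_d
= pi * 12 * 14.3 * 0.27^2 * 0.25
= pi * 12 * 14.3 * 0.0729 * 0.25
= 9.8250

Q = 9.8250


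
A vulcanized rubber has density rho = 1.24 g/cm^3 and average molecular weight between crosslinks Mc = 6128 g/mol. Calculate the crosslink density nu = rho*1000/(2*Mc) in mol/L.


nu = rho * 1000 / (2 * Mc)
nu = 1.24 * 1000 / (2 * 6128)
nu = 1240.0 / 12256
nu = 0.1012 mol/L

0.1012 mol/L


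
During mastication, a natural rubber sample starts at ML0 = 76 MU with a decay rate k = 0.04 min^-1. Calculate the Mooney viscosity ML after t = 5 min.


ML = ML0 * exp(-k * t)
ML = 76 * exp(-0.04 * 5)
ML = 76 * 0.8187
ML = 62.22 MU

62.22 MU


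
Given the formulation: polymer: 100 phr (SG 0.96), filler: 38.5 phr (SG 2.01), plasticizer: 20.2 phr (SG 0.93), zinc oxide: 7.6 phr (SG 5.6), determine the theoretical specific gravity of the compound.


Sum of weights = 166.3
Volume contributions:
  polymer: 100/0.96 = 104.1667
  filler: 38.5/2.01 = 19.1542
  plasticizer: 20.2/0.93 = 21.7204
  zinc oxide: 7.6/5.6 = 1.3571
Sum of volumes = 146.3985
SG = 166.3 / 146.3985 = 1.136

SG = 1.136


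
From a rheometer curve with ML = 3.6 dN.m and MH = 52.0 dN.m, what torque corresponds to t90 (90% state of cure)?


M90 = ML + 0.9 * (MH - ML)
M90 = 3.6 + 0.9 * (52.0 - 3.6)
M90 = 3.6 + 0.9 * 48.4
M90 = 47.16 dN.m

47.16 dN.m


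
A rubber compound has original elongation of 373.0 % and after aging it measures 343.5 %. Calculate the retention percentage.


Retention = aged / original * 100
= 343.5 / 373.0 * 100
= 92.1%

92.1%


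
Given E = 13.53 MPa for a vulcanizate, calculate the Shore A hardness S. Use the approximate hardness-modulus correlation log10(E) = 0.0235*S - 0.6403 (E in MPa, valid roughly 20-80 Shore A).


log10(E) = 0.0235*S - 0.6403  =>  S = (log10(E) + 0.6403) / 0.0235
log10(13.53) = 1.131298
S = (1.131298 + 0.6403) / 0.0235 = 1.771598 / 0.0235
S = 75.4

Shore A = 75.4


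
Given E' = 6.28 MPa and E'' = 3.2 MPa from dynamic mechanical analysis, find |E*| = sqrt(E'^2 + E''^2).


|E*| = sqrt(E'^2 + E''^2)
= sqrt(6.28^2 + 3.2^2)
= sqrt(39.4384 + 10.2400)
= 7.048 MPa

7.048 MPa


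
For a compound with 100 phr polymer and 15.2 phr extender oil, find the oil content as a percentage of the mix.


Oil % = oil / (100 + oil) * 100
= 15.2 / (100 + 15.2) * 100
= 15.2 / 115.2 * 100
= 13.19%

13.19%


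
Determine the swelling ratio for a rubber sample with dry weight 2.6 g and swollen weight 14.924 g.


Q = W_swollen / W_dry
Q = 14.924 / 2.6
Q = 5.74

Q = 5.74


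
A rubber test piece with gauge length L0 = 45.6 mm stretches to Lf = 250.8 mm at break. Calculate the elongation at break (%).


Elongation = (Lf - L0) / L0 * 100
= (250.8 - 45.6) / 45.6 * 100
= 205.2 / 45.6 * 100
= 450.0%

450.0%


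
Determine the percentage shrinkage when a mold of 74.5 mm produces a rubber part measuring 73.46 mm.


Shrinkage = (mold - part) / mold * 100
= (74.5 - 73.46) / 74.5 * 100
= 1.04 / 74.5 * 100
= 1.4%

1.4%


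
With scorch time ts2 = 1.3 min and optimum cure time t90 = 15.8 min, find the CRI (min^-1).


CRI = 100 / (t90 - ts2)
= 100 / (15.8 - 1.3)
= 100 / 14.5
= 6.9 min^-1

6.9 min^-1


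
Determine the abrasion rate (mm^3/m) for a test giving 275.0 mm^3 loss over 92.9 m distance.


Rate = volume_loss / distance
= 275.0 / 92.9
= 2.96 mm^3/m

2.96 mm^3/m


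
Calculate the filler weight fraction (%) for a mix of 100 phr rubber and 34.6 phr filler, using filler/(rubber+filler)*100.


Filler % = filler / (rubber + filler) * 100
= 34.6 / (100 + 34.6) * 100
= 34.6 / 134.6 * 100
= 25.71%

25.71%


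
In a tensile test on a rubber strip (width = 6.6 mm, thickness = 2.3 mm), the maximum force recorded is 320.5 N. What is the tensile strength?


Area = width * thickness = 6.6 * 2.3 = 15.18 mm^2
TS = force / area = 320.5 / 15.18 = 21.11 MPa

21.11 MPa


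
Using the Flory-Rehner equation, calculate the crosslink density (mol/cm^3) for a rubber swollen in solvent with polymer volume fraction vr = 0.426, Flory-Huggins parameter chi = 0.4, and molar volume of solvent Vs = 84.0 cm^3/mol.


ln(1 - vr) = ln(1 - 0.426) = -0.5551
Numerator = -((-0.5551) + 0.426 + 0.4 * 0.426^2) = 0.0565
Denominator = 84.0 * (0.426^(1/3) - 0.426/2) = 45.3127
nu = 0.0565 / 45.3127 = 0.0012 mol/cm^3

0.0012 mol/cm^3


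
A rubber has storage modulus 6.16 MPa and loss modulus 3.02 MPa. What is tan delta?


tan delta = E'' / E'
= 3.02 / 6.16
= 0.4903

tan delta = 0.4903


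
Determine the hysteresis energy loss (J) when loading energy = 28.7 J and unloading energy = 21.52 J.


Hysteresis loss = loading - unloading
= 28.7 - 21.52
= 7.18 J

7.18 J


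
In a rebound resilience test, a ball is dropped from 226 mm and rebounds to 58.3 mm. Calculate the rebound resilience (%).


Resilience = h_rebound / h_drop * 100
= 58.3 / 226 * 100
= 25.8%

25.8%


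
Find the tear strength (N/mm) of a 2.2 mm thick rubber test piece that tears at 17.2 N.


Tear strength = force / thickness
= 17.2 / 2.2
= 7.82 N/mm

7.82 N/mm


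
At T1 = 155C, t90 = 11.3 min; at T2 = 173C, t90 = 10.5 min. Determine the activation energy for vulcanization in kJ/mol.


T1 = 428.15 K, T2 = 446.15 K
1/T1 - 1/T2 = 9.4231e-05
ln(t1/t2) = ln(11.3/10.5) = 0.0734
Ea = 8.314 * 0.0734 / 9.4231e-05 = 6478.4769 J/mol
Ea = 6.48 kJ/mol

6.48 kJ/mol


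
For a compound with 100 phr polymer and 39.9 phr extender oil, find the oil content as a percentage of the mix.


Oil % = oil / (100 + oil) * 100
= 39.9 / (100 + 39.9) * 100
= 39.9 / 139.9 * 100
= 28.52%

28.52%


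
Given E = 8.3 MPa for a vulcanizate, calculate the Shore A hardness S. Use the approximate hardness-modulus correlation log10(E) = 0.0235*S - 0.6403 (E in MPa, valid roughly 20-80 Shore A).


log10(E) = 0.0235*S - 0.6403  =>  S = (log10(E) + 0.6403) / 0.0235
log10(8.3) = 0.919078
S = (0.919078 + 0.6403) / 0.0235 = 1.559378 / 0.0235
S = 66.4

Shore A = 66.4


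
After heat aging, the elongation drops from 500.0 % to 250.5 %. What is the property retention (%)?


Retention = aged / original * 100
= 250.5 / 500.0 * 100
= 50.1%

50.1%


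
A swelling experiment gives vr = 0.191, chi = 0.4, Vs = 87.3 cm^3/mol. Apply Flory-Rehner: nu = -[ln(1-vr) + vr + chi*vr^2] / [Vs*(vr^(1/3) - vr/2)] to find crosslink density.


ln(1 - vr) = ln(1 - 0.191) = -0.2120
Numerator = -((-0.2120) + 0.191 + 0.4 * 0.191^2) = 0.0064
Denominator = 87.3 * (0.191^(1/3) - 0.191/2) = 41.9386
nu = 0.0064 / 41.9386 = 1.5174e-04 mol/cm^3

1.5174e-04 mol/cm^3


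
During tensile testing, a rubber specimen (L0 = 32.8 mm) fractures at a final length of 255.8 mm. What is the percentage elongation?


Elongation = (Lf - L0) / L0 * 100
= (255.8 - 32.8) / 32.8 * 100
= 223.0 / 32.8 * 100
= 679.9%

679.9%


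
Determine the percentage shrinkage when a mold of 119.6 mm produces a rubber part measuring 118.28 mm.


Shrinkage = (mold - part) / mold * 100
= (119.6 - 118.28) / 119.6 * 100
= 1.32 / 119.6 * 100
= 1.1%

1.1%


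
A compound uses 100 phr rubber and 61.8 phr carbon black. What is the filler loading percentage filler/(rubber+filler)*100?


Filler % = filler / (rubber + filler) * 100
= 61.8 / (100 + 61.8) * 100
= 61.8 / 161.8 * 100
= 38.2%

38.2%


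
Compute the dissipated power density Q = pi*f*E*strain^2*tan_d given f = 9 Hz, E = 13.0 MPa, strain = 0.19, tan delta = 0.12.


Q = pi * f * E * strain^2 * tan_d
= pi * 9 * 13.0 * 0.19^2 * 0.12
= pi * 9 * 13.0 * 0.0361 * 0.12
= 1.5923

Q = 1.5923


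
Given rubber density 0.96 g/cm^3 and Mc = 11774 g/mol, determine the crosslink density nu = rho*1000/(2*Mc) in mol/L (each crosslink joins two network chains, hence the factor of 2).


nu = rho * 1000 / (2 * Mc)
nu = 0.96 * 1000 / (2 * 11774)
nu = 960.0 / 23548
nu = 0.0408 mol/L

0.0408 mol/L


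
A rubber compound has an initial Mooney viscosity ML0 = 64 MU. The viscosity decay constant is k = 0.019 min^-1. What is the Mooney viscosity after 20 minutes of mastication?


ML = ML0 * exp(-k * t)
ML = 64 * exp(-0.019 * 20)
ML = 64 * 0.6839
ML = 43.77 MU

43.77 MU


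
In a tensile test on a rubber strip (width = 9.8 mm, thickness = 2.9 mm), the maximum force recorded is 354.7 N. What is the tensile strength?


Area = width * thickness = 9.8 * 2.9 = 28.42 mm^2
TS = force / area = 354.7 / 28.42 = 12.48 MPa

12.48 MPa


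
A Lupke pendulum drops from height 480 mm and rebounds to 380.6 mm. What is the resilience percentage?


Resilience = h_rebound / h_drop * 100
= 380.6 / 480 * 100
= 79.3%

79.3%


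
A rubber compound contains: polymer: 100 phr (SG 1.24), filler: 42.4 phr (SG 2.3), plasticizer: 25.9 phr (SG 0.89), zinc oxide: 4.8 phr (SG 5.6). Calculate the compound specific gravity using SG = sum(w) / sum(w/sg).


Sum of weights = 173.1
Volume contributions:
  polymer: 100/1.24 = 80.6452
  filler: 42.4/2.3 = 18.4348
  plasticizer: 25.9/0.89 = 29.1011
  zinc oxide: 4.8/5.6 = 0.8571
Sum of volumes = 129.0382
SG = 173.1 / 129.0382 = 1.341

SG = 1.341


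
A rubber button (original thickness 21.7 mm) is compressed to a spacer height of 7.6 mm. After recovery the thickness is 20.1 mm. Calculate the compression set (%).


CS = (t0 - recovered) / (t0 - ts) * 100
= (21.7 - 20.1) / (21.7 - 7.6) * 100
= 1.6 / 14.1 * 100
= 11.3%

11.3%


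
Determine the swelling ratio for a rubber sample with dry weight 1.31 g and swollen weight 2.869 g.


Q = W_swollen / W_dry
Q = 2.869 / 1.31
Q = 2.19

Q = 2.19


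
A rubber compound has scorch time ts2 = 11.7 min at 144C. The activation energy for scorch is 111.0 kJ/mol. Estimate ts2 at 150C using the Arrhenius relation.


Convert temperatures: T1 = 144 + 273.15 = 417.15 K, T2 = 150 + 273.15 = 423.15 K
ts2_new = 11.7 * exp(111000 / 8.314 * (1/423.15 - 1/417.15))
1/T2 - 1/T1 = -3.3991e-05
ts2_new = 7.43 min

7.43 min


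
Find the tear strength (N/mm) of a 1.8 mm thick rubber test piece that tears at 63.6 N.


Tear strength = force / thickness
= 63.6 / 1.8
= 35.33 N/mm

35.33 N/mm


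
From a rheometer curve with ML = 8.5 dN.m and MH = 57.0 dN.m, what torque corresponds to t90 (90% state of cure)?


M90 = ML + 0.9 * (MH - ML)
M90 = 8.5 + 0.9 * (57.0 - 8.5)
M90 = 8.5 + 0.9 * 48.5
M90 = 52.15 dN.m

52.15 dN.m


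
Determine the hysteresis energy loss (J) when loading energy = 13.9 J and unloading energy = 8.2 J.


Hysteresis loss = loading - unloading
= 13.9 - 8.2
= 5.7 J

5.7 J


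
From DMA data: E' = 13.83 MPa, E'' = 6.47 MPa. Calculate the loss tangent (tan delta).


tan delta = E'' / E'
= 6.47 / 13.83
= 0.4678

tan delta = 0.4678


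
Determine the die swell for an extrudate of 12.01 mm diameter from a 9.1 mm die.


Die swell ratio = D_extrudate / D_die
= 12.01 / 9.1
= 1.32

Die swell = 1.32


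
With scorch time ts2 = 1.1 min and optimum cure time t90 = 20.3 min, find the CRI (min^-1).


CRI = 100 / (t90 - ts2)
= 100 / (20.3 - 1.1)
= 100 / 19.2
= 5.21 min^-1

5.21 min^-1


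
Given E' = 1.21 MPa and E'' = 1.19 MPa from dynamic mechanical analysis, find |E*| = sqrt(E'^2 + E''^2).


|E*| = sqrt(E'^2 + E''^2)
= sqrt(1.21^2 + 1.19^2)
= sqrt(1.4641 + 1.4161)
= 1.697 MPa

1.697 MPa


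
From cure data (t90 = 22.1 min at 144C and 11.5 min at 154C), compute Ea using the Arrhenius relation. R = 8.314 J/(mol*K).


T1 = 417.15 K, T2 = 427.15 K
1/T1 - 1/T2 = 5.6121e-05
ln(t1/t2) = ln(22.1/11.5) = 0.6532
Ea = 8.314 * 0.6532 / 5.6121e-05 = 96771.8808 J/mol
Ea = 96.77 kJ/mol

96.77 kJ/mol


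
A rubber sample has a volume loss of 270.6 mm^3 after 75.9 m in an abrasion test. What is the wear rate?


Rate = volume_loss / distance
= 270.6 / 75.9
= 3.565 mm^3/m

3.565 mm^3/m


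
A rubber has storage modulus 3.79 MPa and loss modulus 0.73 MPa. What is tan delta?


tan delta = E'' / E'
= 0.73 / 3.79
= 0.1926

tan delta = 0.1926


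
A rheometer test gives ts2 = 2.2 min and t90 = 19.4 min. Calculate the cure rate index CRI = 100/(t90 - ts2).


CRI = 100 / (t90 - ts2)
= 100 / (19.4 - 2.2)
= 100 / 17.2
= 5.81 min^-1

5.81 min^-1


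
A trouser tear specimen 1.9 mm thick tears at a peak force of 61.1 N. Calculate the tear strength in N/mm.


Tear strength = force / thickness
= 61.1 / 1.9
= 32.16 N/mm

32.16 N/mm


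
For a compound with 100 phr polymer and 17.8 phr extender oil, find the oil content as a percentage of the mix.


Oil % = oil / (100 + oil) * 100
= 17.8 / (100 + 17.8) * 100
= 17.8 / 117.8 * 100
= 15.11%

15.11%


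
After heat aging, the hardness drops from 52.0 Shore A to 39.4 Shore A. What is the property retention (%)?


Retention = aged / original * 100
= 39.4 / 52.0 * 100
= 75.8%

75.8%


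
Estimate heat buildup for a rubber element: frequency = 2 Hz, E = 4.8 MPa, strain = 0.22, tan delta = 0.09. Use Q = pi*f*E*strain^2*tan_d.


Q = pi * f * E * strain^2 * tan_d
= pi * 2 * 4.8 * 0.22^2 * 0.09
= pi * 2 * 4.8 * 0.0484 * 0.09
= 0.1314

Q = 0.1314


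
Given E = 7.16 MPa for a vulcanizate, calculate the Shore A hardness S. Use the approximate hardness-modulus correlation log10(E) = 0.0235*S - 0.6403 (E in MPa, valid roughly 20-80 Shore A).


log10(E) = 0.0235*S - 0.6403  =>  S = (log10(E) + 0.6403) / 0.0235
log10(7.16) = 0.854913
S = (0.854913 + 0.6403) / 0.0235 = 1.495213 / 0.0235
S = 63.6

Shore A = 63.6


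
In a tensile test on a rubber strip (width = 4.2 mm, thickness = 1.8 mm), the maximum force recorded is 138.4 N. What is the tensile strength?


Area = width * thickness = 4.2 * 1.8 = 7.56 mm^2
TS = force / area = 138.4 / 7.56 = 18.31 MPa

18.31 MPa


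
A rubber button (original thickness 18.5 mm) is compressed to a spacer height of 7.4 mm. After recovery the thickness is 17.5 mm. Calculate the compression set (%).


CS = (t0 - recovered) / (t0 - ts) * 100
= (18.5 - 17.5) / (18.5 - 7.4) * 100
= 1.0 / 11.1 * 100
= 9.0%

9.0%


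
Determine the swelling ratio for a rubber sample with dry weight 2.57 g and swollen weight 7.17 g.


Q = W_swollen / W_dry
Q = 7.17 / 2.57
Q = 2.79

Q = 2.79


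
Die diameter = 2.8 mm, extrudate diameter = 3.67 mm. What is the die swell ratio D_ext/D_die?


Die swell ratio = D_extrudate / D_die
= 3.67 / 2.8
= 1.311

Die swell = 1.311


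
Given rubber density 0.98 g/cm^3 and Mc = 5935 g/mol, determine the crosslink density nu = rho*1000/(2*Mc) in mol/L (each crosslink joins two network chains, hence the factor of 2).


nu = rho * 1000 / (2 * Mc)
nu = 0.98 * 1000 / (2 * 5935)
nu = 980.0 / 11870
nu = 0.0826 mol/L

0.0826 mol/L


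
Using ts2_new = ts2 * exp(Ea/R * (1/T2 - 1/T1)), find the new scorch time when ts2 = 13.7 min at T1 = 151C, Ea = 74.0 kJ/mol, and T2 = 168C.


Convert temperatures: T1 = 151 + 273.15 = 424.15 K, T2 = 168 + 273.15 = 441.15 K
ts2_new = 13.7 * exp(74000 / 8.314 * (1/441.15 - 1/424.15))
1/T2 - 1/T1 = -9.0854e-05
ts2_new = 6.1 min

6.1 min


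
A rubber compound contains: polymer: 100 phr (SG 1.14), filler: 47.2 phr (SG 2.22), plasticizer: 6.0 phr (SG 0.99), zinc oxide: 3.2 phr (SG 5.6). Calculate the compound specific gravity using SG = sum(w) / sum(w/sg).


Sum of weights = 156.4
Volume contributions:
  polymer: 100/1.14 = 87.7193
  filler: 47.2/2.22 = 21.2613
  plasticizer: 6.0/0.99 = 6.0606
  zinc oxide: 3.2/5.6 = 0.5714
Sum of volumes = 115.6126
SG = 156.4 / 115.6126 = 1.353

SG = 1.353


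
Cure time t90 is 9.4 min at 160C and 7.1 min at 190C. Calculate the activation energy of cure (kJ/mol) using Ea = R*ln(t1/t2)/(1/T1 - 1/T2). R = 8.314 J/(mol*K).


T1 = 433.15 K, T2 = 463.15 K
1/T1 - 1/T2 = 1.4954e-04
ln(t1/t2) = ln(9.4/7.1) = 0.2806
Ea = 8.314 * 0.2806 / 1.4954e-04 = 15601.2533 J/mol
Ea = 15.6 kJ/mol

15.6 kJ/mol


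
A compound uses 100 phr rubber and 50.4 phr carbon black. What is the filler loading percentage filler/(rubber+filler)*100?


Filler % = filler / (rubber + filler) * 100
= 50.4 / (100 + 50.4) * 100
= 50.4 / 150.4 * 100
= 33.51%

33.51%


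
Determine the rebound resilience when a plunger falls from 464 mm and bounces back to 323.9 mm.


Resilience = h_rebound / h_drop * 100
= 323.9 / 464 * 100
= 69.8%

69.8%


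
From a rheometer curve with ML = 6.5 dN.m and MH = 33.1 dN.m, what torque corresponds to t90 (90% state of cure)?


M90 = ML + 0.9 * (MH - ML)
M90 = 6.5 + 0.9 * (33.1 - 6.5)
M90 = 6.5 + 0.9 * 26.6
M90 = 30.44 dN.m

30.44 dN.m


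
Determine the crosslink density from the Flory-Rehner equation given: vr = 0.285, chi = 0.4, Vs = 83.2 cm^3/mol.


ln(1 - vr) = ln(1 - 0.285) = -0.3355
Numerator = -((-0.3355) + 0.285 + 0.4 * 0.285^2) = 0.0180
Denominator = 83.2 * (0.285^(1/3) - 0.285/2) = 42.8966
nu = 0.0180 / 42.8966 = 4.1921e-04 mol/cm^3

4.1921e-04 mol/cm^3


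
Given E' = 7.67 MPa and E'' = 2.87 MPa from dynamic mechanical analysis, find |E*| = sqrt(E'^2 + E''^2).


|E*| = sqrt(E'^2 + E''^2)
= sqrt(7.67^2 + 2.87^2)
= sqrt(58.8289 + 8.2369)
= 8.189 MPa

8.189 MPa


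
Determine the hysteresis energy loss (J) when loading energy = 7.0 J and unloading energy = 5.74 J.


Hysteresis loss = loading - unloading
= 7.0 - 5.74
= 1.26 J

1.26 J


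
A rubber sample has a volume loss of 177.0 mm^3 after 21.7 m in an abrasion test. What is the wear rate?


Rate = volume_loss / distance
= 177.0 / 21.7
= 8.157 mm^3/m

8.157 mm^3/m


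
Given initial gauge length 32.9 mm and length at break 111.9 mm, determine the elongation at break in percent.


Elongation = (Lf - L0) / L0 * 100
= (111.9 - 32.9) / 32.9 * 100
= 79.0 / 32.9 * 100
= 240.1%

240.1%


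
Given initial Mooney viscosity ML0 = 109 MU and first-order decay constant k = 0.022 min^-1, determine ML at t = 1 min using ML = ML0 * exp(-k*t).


ML = ML0 * exp(-k * t)
ML = 109 * exp(-0.022 * 1)
ML = 109 * 0.9782
ML = 106.63 MU

106.63 MU


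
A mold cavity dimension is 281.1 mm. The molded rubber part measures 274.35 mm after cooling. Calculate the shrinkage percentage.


Shrinkage = (mold - part) / mold * 100
= (281.1 - 274.35) / 281.1 * 100
= 6.75 / 281.1 * 100
= 2.4%

2.4%


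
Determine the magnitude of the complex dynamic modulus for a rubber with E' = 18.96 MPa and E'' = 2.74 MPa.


|E*| = sqrt(E'^2 + E''^2)
= sqrt(18.96^2 + 2.74^2)
= sqrt(359.4816 + 7.5076)
= 19.157 MPa

19.157 MPa


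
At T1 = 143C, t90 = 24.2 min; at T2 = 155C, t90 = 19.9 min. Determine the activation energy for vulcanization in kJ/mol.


T1 = 416.15 K, T2 = 428.15 K
1/T1 - 1/T2 = 6.7350e-05
ln(t1/t2) = ln(24.2/19.9) = 0.1956
Ea = 8.314 * 0.1956 / 6.7350e-05 = 24149.9657 J/mol
Ea = 24.15 kJ/mol

24.15 kJ/mol


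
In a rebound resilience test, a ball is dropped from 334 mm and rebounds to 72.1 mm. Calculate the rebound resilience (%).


Resilience = h_rebound / h_drop * 100
= 72.1 / 334 * 100
= 21.6%

21.6%


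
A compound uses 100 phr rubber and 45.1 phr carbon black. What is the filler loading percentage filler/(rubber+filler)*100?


Filler % = filler / (rubber + filler) * 100
= 45.1 / (100 + 45.1) * 100
= 45.1 / 145.1 * 100
= 31.08%

31.08%


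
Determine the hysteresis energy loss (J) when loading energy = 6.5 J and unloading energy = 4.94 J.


Hysteresis loss = loading - unloading
= 6.5 - 4.94
= 1.56 J

1.56 J


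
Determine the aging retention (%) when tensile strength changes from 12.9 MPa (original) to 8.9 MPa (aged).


Retention = aged / original * 100
= 8.9 / 12.9 * 100
= 69.0%

69.0%


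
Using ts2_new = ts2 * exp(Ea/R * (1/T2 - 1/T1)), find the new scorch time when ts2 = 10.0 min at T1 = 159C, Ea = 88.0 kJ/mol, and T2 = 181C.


Convert temperatures: T1 = 159 + 273.15 = 432.15 K, T2 = 181 + 273.15 = 454.15 K
ts2_new = 10.0 * exp(88000 / 8.314 * (1/454.15 - 1/432.15))
1/T2 - 1/T1 = -1.1210e-04
ts2_new = 3.05 min

3.05 min


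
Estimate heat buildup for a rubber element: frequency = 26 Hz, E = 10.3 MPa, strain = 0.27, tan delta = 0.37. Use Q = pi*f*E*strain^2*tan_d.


Q = pi * f * E * strain^2 * tan_d
= pi * 26 * 10.3 * 0.27^2 * 0.37
= pi * 26 * 10.3 * 0.0729 * 0.37
= 22.6929

Q = 22.6929


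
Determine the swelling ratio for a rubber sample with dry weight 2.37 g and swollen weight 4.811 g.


Q = W_swollen / W_dry
Q = 4.811 / 2.37
Q = 2.03

Q = 2.03


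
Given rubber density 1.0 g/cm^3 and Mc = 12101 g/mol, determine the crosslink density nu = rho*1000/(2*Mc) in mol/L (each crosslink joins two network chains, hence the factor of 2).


nu = rho * 1000 / (2 * Mc)
nu = 1.0 * 1000 / (2 * 12101)
nu = 1000.0 / 24202
nu = 0.0413 mol/L

0.0413 mol/L


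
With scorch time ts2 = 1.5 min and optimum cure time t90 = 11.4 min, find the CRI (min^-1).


CRI = 100 / (t90 - ts2)
= 100 / (11.4 - 1.5)
= 100 / 9.9
= 10.1 min^-1

10.1 min^-1


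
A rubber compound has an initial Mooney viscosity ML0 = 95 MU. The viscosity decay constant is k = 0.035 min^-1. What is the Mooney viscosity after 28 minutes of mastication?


ML = ML0 * exp(-k * t)
ML = 95 * exp(-0.035 * 28)
ML = 95 * 0.3753
ML = 35.65 MU

35.65 MU


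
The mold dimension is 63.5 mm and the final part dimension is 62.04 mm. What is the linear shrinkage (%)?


Shrinkage = (mold - part) / mold * 100
= (63.5 - 62.04) / 63.5 * 100
= 1.46 / 63.5 * 100
= 2.3%

2.3%


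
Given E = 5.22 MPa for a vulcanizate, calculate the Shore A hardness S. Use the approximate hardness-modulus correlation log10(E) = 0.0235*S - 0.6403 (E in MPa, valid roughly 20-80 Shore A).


log10(E) = 0.0235*S - 0.6403  =>  S = (log10(E) + 0.6403) / 0.0235
log10(5.22) = 0.717671
S = (0.717671 + 0.6403) / 0.0235 = 1.357971 / 0.0235
S = 57.8

Shore A = 57.8


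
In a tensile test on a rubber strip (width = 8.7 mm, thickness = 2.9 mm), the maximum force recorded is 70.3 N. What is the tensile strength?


Area = width * thickness = 8.7 * 2.9 = 25.23 mm^2
TS = force / area = 70.3 / 25.23 = 2.79 MPa

2.79 MPa


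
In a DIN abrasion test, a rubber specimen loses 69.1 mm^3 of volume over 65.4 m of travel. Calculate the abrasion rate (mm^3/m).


Rate = volume_loss / distance
= 69.1 / 65.4
= 1.057 mm^3/m

1.057 mm^3/m


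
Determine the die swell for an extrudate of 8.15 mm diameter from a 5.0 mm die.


Die swell ratio = D_extrudate / D_die
= 8.15 / 5.0
= 1.63

Die swell = 1.63


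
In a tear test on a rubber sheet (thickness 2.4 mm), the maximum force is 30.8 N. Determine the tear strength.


Tear strength = force / thickness
= 30.8 / 2.4
= 12.83 N/mm

12.83 N/mm


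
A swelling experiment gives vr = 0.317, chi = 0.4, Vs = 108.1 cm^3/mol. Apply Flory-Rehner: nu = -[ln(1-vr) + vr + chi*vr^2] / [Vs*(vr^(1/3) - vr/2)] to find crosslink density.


ln(1 - vr) = ln(1 - 0.317) = -0.3813
Numerator = -((-0.3813) + 0.317 + 0.4 * 0.317^2) = 0.0241
Denominator = 108.1 * (0.317^(1/3) - 0.317/2) = 56.5737
nu = 0.0241 / 56.5737 = 4.2537e-04 mol/cm^3

4.2537e-04 mol/cm^3


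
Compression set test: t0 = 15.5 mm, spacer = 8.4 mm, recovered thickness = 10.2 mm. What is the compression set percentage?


CS = (t0 - recovered) / (t0 - ts) * 100
= (15.5 - 10.2) / (15.5 - 8.4) * 100
= 5.3 / 7.1 * 100
= 74.6%

74.6%


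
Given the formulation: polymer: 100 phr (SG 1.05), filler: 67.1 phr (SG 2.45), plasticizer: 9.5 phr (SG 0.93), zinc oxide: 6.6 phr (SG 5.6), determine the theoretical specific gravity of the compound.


Sum of weights = 183.2
Volume contributions:
  polymer: 100/1.05 = 95.2381
  filler: 67.1/2.45 = 27.3878
  plasticizer: 9.5/0.93 = 10.2151
  zinc oxide: 6.6/5.6 = 1.1786
Sum of volumes = 134.0195
SG = 183.2 / 134.0195 = 1.367

SG = 1.367


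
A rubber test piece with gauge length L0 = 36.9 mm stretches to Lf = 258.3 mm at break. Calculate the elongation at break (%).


Elongation = (Lf - L0) / L0 * 100
= (258.3 - 36.9) / 36.9 * 100
= 221.4 / 36.9 * 100
= 600.0%

600.0%


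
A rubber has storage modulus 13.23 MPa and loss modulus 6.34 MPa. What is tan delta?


tan delta = E'' / E'
= 6.34 / 13.23
= 0.4792

tan delta = 0.4792


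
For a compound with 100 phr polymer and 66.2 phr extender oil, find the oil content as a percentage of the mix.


Oil % = oil / (100 + oil) * 100
= 66.2 / (100 + 66.2) * 100
= 66.2 / 166.2 * 100
= 39.83%

39.83%


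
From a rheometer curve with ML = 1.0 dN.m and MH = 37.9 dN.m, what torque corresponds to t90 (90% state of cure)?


M90 = ML + 0.9 * (MH - ML)
M90 = 1.0 + 0.9 * (37.9 - 1.0)
M90 = 1.0 + 0.9 * 36.9
M90 = 34.21 dN.m

34.21 dN.m


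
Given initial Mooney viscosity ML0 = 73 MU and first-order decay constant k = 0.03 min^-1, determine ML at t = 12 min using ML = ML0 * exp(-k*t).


ML = ML0 * exp(-k * t)
ML = 73 * exp(-0.03 * 12)
ML = 73 * 0.6977
ML = 50.93 MU

50.93 MU


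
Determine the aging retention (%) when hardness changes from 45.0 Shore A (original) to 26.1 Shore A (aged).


Retention = aged / original * 100
= 26.1 / 45.0 * 100
= 58.0%

58.0%


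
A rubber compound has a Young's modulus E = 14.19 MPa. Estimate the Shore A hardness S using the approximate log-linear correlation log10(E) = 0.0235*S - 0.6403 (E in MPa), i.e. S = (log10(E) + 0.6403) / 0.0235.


log10(E) = 0.0235*S - 0.6403  =>  S = (log10(E) + 0.6403) / 0.0235
log10(14.19) = 1.151982
S = (1.151982 + 0.6403) / 0.0235 = 1.792282 / 0.0235
S = 76.3

Shore A = 76.3


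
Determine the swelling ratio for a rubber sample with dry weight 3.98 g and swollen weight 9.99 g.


Q = W_swollen / W_dry
Q = 9.99 / 3.98
Q = 2.51

Q = 2.51


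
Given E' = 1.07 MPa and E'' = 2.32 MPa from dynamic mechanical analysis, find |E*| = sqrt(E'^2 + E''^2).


|E*| = sqrt(E'^2 + E''^2)
= sqrt(1.07^2 + 2.32^2)
= sqrt(1.1449 + 5.3824)
= 2.555 MPa

2.555 MPa


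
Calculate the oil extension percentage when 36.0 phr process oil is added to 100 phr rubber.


Oil % = oil / (100 + oil) * 100
= 36.0 / (100 + 36.0) * 100
= 36.0 / 136.0 * 100
= 26.47%

26.47%


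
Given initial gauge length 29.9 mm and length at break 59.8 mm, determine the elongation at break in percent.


Elongation = (Lf - L0) / L0 * 100
= (59.8 - 29.9) / 29.9 * 100
= 29.9 / 29.9 * 100
= 100.0%

100.0%


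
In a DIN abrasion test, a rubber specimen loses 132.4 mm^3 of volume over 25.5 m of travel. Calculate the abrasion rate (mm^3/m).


Rate = volume_loss / distance
= 132.4 / 25.5
= 5.192 mm^3/m

5.192 mm^3/m


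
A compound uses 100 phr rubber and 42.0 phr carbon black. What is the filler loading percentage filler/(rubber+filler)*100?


Filler % = filler / (rubber + filler) * 100
= 42.0 / (100 + 42.0) * 100
= 42.0 / 142.0 * 100
= 29.58%

29.58%


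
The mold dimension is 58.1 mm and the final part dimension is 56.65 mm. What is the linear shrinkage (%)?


Shrinkage = (mold - part) / mold * 100
= (58.1 - 56.65) / 58.1 * 100
= 1.45 / 58.1 * 100
= 2.5%

2.5%


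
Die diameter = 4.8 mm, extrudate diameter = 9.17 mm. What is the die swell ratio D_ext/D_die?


Die swell ratio = D_extrudate / D_die
= 9.17 / 4.8
= 1.91

Die swell = 1.91


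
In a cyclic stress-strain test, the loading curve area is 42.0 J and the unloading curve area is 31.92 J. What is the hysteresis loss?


Hysteresis loss = loading - unloading
= 42.0 - 31.92
= 10.08 J

10.08 J


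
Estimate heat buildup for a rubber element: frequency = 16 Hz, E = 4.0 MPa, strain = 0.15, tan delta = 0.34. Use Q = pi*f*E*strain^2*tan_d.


Q = pi * f * E * strain^2 * tan_d
= pi * 16 * 4.0 * 0.15^2 * 0.34
= pi * 16 * 4.0 * 0.0225 * 0.34
= 1.5381

Q = 1.5381


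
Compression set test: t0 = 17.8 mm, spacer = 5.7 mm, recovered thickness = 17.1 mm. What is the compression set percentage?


CS = (t0 - recovered) / (t0 - ts) * 100
= (17.8 - 17.1) / (17.8 - 5.7) * 100
= 0.7 / 12.1 * 100
= 5.8%

5.8%


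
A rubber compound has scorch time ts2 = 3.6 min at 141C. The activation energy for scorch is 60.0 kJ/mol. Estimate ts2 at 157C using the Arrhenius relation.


Convert temperatures: T1 = 141 + 273.15 = 414.15 K, T2 = 157 + 273.15 = 430.15 K
ts2_new = 3.6 * exp(60000 / 8.314 * (1/430.15 - 1/414.15))
1/T2 - 1/T1 = -8.9814e-05
ts2_new = 1.88 min

1.88 min


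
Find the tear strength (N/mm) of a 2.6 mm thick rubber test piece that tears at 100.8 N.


Tear strength = force / thickness
= 100.8 / 2.6
= 38.77 N/mm

38.77 N/mm


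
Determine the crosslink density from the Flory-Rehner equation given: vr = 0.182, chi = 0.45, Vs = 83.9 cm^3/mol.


ln(1 - vr) = ln(1 - 0.182) = -0.2009
Numerator = -((-0.2009) + 0.182 + 0.45 * 0.182^2) = 0.0040
Denominator = 83.9 * (0.182^(1/3) - 0.182/2) = 39.9117
nu = 0.0040 / 39.9117 = 9.9899e-05 mol/cm^3

9.9899e-05 mol/cm^3


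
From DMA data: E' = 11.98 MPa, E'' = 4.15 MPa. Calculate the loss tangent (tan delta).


tan delta = E'' / E'
= 4.15 / 11.98
= 0.3464

tan delta = 0.3464


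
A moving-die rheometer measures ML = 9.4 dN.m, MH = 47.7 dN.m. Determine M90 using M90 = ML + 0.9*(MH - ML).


M90 = ML + 0.9 * (MH - ML)
M90 = 9.4 + 0.9 * (47.7 - 9.4)
M90 = 9.4 + 0.9 * 38.3
M90 = 43.87 dN.m

43.87 dN.m


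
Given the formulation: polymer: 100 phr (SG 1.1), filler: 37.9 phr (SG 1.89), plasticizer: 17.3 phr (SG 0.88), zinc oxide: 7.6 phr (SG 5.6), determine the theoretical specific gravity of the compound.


Sum of weights = 162.8
Volume contributions:
  polymer: 100/1.1 = 90.9091
  filler: 37.9/1.89 = 20.0529
  plasticizer: 17.3/0.88 = 19.6591
  zinc oxide: 7.6/5.6 = 1.3571
Sum of volumes = 131.9782
SG = 162.8 / 131.9782 = 1.234

SG = 1.234


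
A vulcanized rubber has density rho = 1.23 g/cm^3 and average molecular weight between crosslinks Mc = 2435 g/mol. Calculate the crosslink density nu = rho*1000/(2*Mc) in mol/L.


nu = rho * 1000 / (2 * Mc)
nu = 1.23 * 1000 / (2 * 2435)
nu = 1230.0 / 4870
nu = 0.2526 mol/L

0.2526 mol/L


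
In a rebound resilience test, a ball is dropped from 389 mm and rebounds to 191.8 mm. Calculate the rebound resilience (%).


Resilience = h_rebound / h_drop * 100
= 191.8 / 389 * 100
= 49.3%

49.3%


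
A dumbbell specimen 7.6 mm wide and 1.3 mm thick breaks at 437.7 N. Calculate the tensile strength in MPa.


Area = width * thickness = 7.6 * 1.3 = 9.88 mm^2
TS = force / area = 437.7 / 9.88 = 44.3 MPa

44.3 MPa


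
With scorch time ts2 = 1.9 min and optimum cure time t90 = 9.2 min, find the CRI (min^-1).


CRI = 100 / (t90 - ts2)
= 100 / (9.2 - 1.9)
= 100 / 7.3
= 13.7 min^-1

13.7 min^-1


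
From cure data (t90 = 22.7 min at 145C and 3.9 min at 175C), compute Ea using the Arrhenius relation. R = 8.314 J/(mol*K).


T1 = 418.15 K, T2 = 448.15 K
1/T1 - 1/T2 = 1.6009e-04
ln(t1/t2) = ln(22.7/3.9) = 1.7614
Ea = 8.314 * 1.7614 / 1.6009e-04 = 91474.3626 J/mol
Ea = 91.47 kJ/mol

91.47 kJ/mol


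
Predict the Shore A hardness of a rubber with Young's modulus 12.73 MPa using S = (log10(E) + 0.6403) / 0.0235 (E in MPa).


log10(E) = 0.0235*S - 0.6403  =>  S = (log10(E) + 0.6403) / 0.0235
log10(12.73) = 1.104828
S = (1.104828 + 0.6403) / 0.0235 = 1.745128 / 0.0235
S = 74.3

Shore A = 74.3


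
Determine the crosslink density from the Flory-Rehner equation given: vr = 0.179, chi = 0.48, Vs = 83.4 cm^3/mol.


ln(1 - vr) = ln(1 - 0.179) = -0.1972
Numerator = -((-0.1972) + 0.179 + 0.48 * 0.179^2) = 0.0029
Denominator = 83.4 * (0.179^(1/3) - 0.179/2) = 39.5378
nu = 0.0029 / 39.5378 = 7.2146e-05 mol/cm^3

7.2146e-05 mol/cm^3


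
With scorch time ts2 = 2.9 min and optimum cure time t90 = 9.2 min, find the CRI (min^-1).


CRI = 100 / (t90 - ts2)
= 100 / (9.2 - 2.9)
= 100 / 6.3
= 15.87 min^-1

15.87 min^-1


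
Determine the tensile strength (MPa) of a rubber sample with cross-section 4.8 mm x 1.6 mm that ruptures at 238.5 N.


Area = width * thickness = 4.8 * 1.6 = 7.68 mm^2
TS = force / area = 238.5 / 7.68 = 31.05 MPa

31.05 MPa


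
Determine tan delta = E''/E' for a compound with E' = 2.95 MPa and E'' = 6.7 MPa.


tan delta = E'' / E'
= 6.7 / 2.95
= 2.2712

tan delta = 2.2712


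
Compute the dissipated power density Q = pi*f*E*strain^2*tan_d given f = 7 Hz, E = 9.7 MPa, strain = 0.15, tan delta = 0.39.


Q = pi * f * E * strain^2 * tan_d
= pi * 7 * 9.7 * 0.15^2 * 0.39
= pi * 7 * 9.7 * 0.0225 * 0.39
= 1.8718

Q = 1.8718


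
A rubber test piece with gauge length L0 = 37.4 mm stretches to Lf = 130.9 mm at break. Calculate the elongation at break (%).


Elongation = (Lf - L0) / L0 * 100
= (130.9 - 37.4) / 37.4 * 100
= 93.5 / 37.4 * 100
= 250.0%

250.0%


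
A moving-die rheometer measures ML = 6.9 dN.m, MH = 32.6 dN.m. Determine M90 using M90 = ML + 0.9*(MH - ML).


M90 = ML + 0.9 * (MH - ML)
M90 = 6.9 + 0.9 * (32.6 - 6.9)
M90 = 6.9 + 0.9 * 25.7
M90 = 30.03 dN.m

30.03 dN.m


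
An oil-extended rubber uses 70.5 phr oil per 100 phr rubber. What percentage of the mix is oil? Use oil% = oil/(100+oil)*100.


Oil % = oil / (100 + oil) * 100
= 70.5 / (100 + 70.5) * 100
= 70.5 / 170.5 * 100
= 41.35%

41.35%


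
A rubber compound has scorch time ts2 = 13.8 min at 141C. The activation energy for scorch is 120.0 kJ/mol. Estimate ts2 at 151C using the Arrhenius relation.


Convert temperatures: T1 = 141 + 273.15 = 414.15 K, T2 = 151 + 273.15 = 424.15 K
ts2_new = 13.8 * exp(120000 / 8.314 * (1/424.15 - 1/414.15))
1/T2 - 1/T1 = -5.6928e-05
ts2_new = 6.07 min

6.07 min


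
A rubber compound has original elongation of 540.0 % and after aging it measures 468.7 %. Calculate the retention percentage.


Retention = aged / original * 100
= 468.7 / 540.0 * 100
= 86.8%

86.8%


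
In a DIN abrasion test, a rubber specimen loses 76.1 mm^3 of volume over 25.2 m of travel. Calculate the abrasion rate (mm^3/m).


Rate = volume_loss / distance
= 76.1 / 25.2
= 3.02 mm^3/m

3.02 mm^3/m


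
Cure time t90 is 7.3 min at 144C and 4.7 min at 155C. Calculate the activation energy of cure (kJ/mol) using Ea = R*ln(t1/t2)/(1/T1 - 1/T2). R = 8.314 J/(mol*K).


T1 = 417.15 K, T2 = 428.15 K
1/T1 - 1/T2 = 6.1589e-05
ln(t1/t2) = ln(7.3/4.7) = 0.4403
Ea = 8.314 * 0.4403 / 6.1589e-05 = 59438.2336 J/mol
Ea = 59.44 kJ/mol

59.44 kJ/mol


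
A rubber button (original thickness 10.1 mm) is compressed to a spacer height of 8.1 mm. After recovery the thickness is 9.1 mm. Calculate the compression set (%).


CS = (t0 - recovered) / (t0 - ts) * 100
= (10.1 - 9.1) / (10.1 - 8.1) * 100
= 1.0 / 2.0 * 100
= 50.0%

50.0%


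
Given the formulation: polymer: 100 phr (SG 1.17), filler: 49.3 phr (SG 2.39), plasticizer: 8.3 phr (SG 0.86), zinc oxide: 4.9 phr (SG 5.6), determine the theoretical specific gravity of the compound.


Sum of weights = 162.5
Volume contributions:
  polymer: 100/1.17 = 85.4701
  filler: 49.3/2.39 = 20.6276
  plasticizer: 8.3/0.86 = 9.6512
  zinc oxide: 4.9/5.6 = 0.8750
Sum of volumes = 116.6239
SG = 162.5 / 116.6239 = 1.393

SG = 1.393


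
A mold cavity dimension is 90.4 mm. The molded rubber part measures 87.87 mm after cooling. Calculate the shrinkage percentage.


Shrinkage = (mold - part) / mold * 100
= (90.4 - 87.87) / 90.4 * 100
= 2.53 / 90.4 * 100
= 2.8%

2.8%


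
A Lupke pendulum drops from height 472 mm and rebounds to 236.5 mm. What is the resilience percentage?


Resilience = h_rebound / h_drop * 100
= 236.5 / 472 * 100
= 50.1%

50.1%


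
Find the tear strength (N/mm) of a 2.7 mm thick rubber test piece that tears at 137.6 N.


Tear strength = force / thickness
= 137.6 / 2.7
= 50.96 N/mm

50.96 N/mm


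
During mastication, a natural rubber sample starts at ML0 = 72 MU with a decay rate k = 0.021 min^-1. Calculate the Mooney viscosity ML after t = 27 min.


ML = ML0 * exp(-k * t)
ML = 72 * exp(-0.021 * 27)
ML = 72 * 0.5672
ML = 40.84 MU

40.84 MU


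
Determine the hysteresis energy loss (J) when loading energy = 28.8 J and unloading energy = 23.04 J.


Hysteresis loss = loading - unloading
= 28.8 - 23.04
= 5.76 J

5.76 J


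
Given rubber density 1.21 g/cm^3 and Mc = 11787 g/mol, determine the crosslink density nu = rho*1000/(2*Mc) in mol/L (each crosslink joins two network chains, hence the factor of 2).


nu = rho * 1000 / (2 * Mc)
nu = 1.21 * 1000 / (2 * 11787)
nu = 1210.0 / 23574
nu = 0.0513 mol/L

0.0513 mol/L


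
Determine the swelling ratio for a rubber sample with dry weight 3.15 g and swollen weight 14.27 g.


Q = W_swollen / W_dry
Q = 14.27 / 3.15
Q = 4.53

Q = 4.53


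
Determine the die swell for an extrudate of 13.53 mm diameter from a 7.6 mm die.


Die swell ratio = D_extrudate / D_die
= 13.53 / 7.6
= 1.78

Die swell = 1.78


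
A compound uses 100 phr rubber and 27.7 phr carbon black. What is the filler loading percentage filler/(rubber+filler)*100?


Filler % = filler / (rubber + filler) * 100
= 27.7 / (100 + 27.7) * 100
= 27.7 / 127.7 * 100
= 21.69%

21.69%


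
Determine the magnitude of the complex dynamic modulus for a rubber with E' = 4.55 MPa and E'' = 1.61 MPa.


|E*| = sqrt(E'^2 + E''^2)
= sqrt(4.55^2 + 1.61^2)
= sqrt(20.7025 + 2.5921)
= 4.826 MPa

4.826 MPa


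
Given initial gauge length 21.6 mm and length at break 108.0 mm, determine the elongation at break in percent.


Elongation = (Lf - L0) / L0 * 100
= (108.0 - 21.6) / 21.6 * 100
= 86.4 / 21.6 * 100
= 400.0%

400.0%


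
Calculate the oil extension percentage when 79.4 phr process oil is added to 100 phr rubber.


Oil % = oil / (100 + oil) * 100
= 79.4 / (100 + 79.4) * 100
= 79.4 / 179.4 * 100
= 44.26%

44.26%


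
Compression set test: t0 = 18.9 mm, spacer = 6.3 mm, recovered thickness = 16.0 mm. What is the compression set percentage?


CS = (t0 - recovered) / (t0 - ts) * 100
= (18.9 - 16.0) / (18.9 - 6.3) * 100
= 2.9 / 12.6 * 100
= 23.0%

23.0%


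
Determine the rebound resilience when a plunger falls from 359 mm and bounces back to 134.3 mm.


Resilience = h_rebound / h_drop * 100
= 134.3 / 359 * 100
= 37.4%

37.4%


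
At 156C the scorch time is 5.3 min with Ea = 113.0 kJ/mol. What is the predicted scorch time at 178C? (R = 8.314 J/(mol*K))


Convert temperatures: T1 = 156 + 273.15 = 429.15 K, T2 = 178 + 273.15 = 451.15 K
ts2_new = 5.3 * exp(113000 / 8.314 * (1/451.15 - 1/429.15))
1/T2 - 1/T1 = -1.1363e-04
ts2_new = 1.13 min

1.13 min


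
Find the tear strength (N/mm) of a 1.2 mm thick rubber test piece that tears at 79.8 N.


Tear strength = force / thickness
= 79.8 / 1.2
= 66.5 N/mm

66.5 N/mm


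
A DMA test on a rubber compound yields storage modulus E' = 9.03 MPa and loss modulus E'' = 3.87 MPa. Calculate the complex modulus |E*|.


|E*| = sqrt(E'^2 + E''^2)
= sqrt(9.03^2 + 3.87^2)
= sqrt(81.5409 + 14.9769)
= 9.824 MPa

9.824 MPa


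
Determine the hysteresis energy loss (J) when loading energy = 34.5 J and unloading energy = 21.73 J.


Hysteresis loss = loading - unloading
= 34.5 - 21.73
= 12.77 J

12.77 J


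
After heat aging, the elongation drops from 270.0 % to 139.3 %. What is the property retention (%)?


Retention = aged / original * 100
= 139.3 / 270.0 * 100
= 51.6%

51.6%


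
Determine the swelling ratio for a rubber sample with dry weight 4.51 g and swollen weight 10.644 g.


Q = W_swollen / W_dry
Q = 10.644 / 4.51
Q = 2.36

Q = 2.36
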